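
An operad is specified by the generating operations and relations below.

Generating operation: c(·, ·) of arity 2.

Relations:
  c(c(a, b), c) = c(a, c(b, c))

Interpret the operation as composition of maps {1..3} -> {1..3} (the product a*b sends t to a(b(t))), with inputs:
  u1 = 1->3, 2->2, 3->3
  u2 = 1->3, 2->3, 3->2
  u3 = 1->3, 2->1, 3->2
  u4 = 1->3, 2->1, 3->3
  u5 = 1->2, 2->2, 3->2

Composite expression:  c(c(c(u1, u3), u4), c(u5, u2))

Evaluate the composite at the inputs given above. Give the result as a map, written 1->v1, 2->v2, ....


1->3, 2->3, 3->3


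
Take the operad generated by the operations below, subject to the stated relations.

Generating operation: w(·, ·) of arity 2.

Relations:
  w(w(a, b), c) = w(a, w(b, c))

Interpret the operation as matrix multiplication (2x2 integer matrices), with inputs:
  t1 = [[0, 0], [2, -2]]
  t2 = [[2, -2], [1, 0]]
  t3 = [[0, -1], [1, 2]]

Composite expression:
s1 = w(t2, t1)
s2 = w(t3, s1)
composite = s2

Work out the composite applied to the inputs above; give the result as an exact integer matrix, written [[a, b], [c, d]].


[[0, 0], [-4, 4]]

w(t2, t1) = [[-4, 4], [0, 0]]
w(t3, w(t2, t1)) = [[0, 0], [-4, 4]]


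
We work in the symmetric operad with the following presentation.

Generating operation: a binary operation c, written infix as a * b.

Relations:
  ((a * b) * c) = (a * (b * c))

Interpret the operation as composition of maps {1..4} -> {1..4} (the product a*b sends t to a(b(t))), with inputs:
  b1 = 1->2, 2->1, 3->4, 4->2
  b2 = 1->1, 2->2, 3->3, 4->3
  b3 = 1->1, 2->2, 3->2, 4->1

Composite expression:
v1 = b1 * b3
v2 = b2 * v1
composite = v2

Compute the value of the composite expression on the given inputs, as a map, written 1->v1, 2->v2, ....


1->2, 2->1, 3->1, 4->2

(b1 * b3) = 1->2, 2->1, 3->1, 4->2
(b2 * (b1 * b3)) = 1->2, 2->1, 3->1, 4->2


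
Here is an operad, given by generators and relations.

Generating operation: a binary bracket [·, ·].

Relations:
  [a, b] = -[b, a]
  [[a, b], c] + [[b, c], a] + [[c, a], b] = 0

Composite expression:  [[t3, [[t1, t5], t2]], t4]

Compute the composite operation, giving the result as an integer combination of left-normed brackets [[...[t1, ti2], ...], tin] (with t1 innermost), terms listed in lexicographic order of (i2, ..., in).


-[[[[t1, t5], t2], t3], t4]

Expand each bracket as ab - ba; the t1-initial words give the coefficients.
Composite bracket: [[t3, [[t1, t5], t2]], t4]
Under [a, b] = ab - ba we get 16 signed associative words (2^4 = 16).
The t1-initial words carry the normal form:
  from t1t5t2t3t4, sign -1: term -[[[[t1, t5], t2], t3], t4]


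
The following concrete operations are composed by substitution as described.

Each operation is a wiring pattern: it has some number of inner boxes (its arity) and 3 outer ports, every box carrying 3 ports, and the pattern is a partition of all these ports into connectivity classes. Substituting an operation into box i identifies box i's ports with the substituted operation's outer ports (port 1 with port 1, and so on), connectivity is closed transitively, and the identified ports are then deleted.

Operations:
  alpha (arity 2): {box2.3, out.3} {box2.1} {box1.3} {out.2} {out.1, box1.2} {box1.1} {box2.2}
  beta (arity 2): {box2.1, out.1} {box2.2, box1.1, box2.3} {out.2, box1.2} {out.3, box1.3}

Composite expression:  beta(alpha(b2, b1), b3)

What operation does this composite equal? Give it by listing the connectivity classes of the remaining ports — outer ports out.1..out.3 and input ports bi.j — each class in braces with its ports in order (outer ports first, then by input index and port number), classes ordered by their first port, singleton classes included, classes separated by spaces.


{out.1, b3.1} {out.2} {out.3, b1.3} {b1.1} {b1.2} {b2.1} {b2.2, b3.2, b3.3} {b2.3}

Two ports join when wires chain via beta-identified ports.
the subtree at alpha composes to {out.1, b2.2} {out.2} {out.3, b1.3} {b1.1} {b1.2} {b2.1} {b2.3} on (b2, b1); out.j = own outer ports
the subtree at beta composes to {out.1, b3.1} {out.2} {out.3, b1.3} {b1.1} {b1.2} {b2.1} {b2.2, b3.2, b3.3} {b2.3} on (b2, b1, b3); out.j = own outer ports


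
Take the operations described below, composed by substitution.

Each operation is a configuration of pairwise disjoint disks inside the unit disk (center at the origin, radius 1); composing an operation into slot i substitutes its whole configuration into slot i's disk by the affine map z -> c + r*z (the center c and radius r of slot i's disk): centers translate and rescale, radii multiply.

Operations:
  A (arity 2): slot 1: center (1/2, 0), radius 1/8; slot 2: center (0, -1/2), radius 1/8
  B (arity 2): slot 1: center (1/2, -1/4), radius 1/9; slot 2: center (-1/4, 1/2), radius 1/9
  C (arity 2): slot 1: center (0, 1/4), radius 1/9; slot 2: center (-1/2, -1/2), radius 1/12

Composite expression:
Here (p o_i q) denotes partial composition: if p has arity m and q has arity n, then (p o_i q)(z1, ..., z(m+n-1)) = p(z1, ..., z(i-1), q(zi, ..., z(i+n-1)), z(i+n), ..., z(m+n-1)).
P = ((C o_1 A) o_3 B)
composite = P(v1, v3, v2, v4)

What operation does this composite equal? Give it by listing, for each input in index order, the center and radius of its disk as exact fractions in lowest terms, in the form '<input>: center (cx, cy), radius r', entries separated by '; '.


v1: center (1/18, 1/4), radius 1/72; v2: center (-11/24, -25/48), radius 1/108; v3: center (0, 7/36), radius 1/72; v4: center (-25/48, -11/24), radius 1/108


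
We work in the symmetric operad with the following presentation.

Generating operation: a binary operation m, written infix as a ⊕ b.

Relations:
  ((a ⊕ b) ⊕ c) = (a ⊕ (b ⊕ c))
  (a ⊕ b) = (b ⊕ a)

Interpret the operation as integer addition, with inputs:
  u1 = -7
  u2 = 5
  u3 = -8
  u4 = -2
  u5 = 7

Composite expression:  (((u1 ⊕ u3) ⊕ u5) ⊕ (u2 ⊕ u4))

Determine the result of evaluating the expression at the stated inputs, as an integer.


-5

(u1 ⊕ u3) = -15
((u1 ⊕ u3) ⊕ u5) = -8
(u2 ⊕ u4) = 3
(((u1 ⊕ u3) ⊕ u5) ⊕ (u2 ⊕ u4)) = -5


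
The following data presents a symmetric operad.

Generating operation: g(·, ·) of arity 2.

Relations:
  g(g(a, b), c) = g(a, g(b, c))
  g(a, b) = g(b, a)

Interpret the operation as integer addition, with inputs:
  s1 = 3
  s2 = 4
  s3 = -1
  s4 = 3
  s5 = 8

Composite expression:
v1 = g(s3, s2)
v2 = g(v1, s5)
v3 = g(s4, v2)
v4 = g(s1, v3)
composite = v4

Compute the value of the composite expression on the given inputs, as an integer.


17


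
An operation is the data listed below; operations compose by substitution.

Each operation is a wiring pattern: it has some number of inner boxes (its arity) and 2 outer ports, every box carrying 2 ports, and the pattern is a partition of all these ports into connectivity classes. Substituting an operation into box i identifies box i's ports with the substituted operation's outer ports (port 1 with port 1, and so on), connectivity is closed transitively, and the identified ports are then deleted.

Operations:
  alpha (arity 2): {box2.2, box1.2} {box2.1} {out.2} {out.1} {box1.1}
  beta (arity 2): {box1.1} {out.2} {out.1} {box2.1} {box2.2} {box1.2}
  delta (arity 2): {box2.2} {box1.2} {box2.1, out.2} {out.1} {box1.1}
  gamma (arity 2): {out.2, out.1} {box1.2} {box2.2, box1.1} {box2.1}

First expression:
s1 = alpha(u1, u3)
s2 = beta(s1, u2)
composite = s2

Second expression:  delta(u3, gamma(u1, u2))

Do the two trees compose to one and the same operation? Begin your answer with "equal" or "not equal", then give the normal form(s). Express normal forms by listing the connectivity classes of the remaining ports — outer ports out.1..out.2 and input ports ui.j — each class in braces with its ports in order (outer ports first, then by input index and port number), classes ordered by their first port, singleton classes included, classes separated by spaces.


not equal; the first gives {out.1} {out.2} {u1.1} {u1.2, u3.2} {u2.1} {u2.2} {u3.1} and the second {out.1} {out.2} {u1.1, u2.2} {u1.2} {u2.1} {u3.1} {u3.2}

Normal form of the first expression: {out.1} {out.2} {u1.1} {u1.2, u3.2} {u2.1} {u2.2} {u3.1}
Normal form of the second expression: {out.1} {out.2} {u1.1, u2.2} {u1.2} {u2.1} {u3.1} {u3.2}
The normal forms differ: not equal.


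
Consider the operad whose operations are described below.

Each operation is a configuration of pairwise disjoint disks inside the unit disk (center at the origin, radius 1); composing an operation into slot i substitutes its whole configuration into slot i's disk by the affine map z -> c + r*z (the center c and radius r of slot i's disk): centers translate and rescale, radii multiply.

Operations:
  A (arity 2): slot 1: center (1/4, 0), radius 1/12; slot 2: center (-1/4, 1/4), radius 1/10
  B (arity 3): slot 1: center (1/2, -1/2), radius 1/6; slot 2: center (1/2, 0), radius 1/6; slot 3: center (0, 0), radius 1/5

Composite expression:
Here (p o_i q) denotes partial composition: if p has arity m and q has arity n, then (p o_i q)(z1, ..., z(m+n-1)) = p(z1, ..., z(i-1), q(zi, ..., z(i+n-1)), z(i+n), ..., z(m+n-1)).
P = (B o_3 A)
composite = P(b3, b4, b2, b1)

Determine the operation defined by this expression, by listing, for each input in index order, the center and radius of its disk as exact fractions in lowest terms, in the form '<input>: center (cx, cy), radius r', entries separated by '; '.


b1: center (-1/20, 1/20), radius 1/50; b2: center (1/20, 0), radius 1/60; b3: center (1/2, -1/2), radius 1/6; b4: center (1/2, 0), radius 1/6

Only the slot chain above each b matters under B; compose those maps.
b3 passes through 1 substitution, ending at center (1/2, -1/2), radius 1/6
b4 passes through 1 substitution, ending at center (1/2, 0), radius 1/6
b2 passes through 2 substitutions, ending at center (1/20, 0), radius 1/60
b1 passes through 2 substitutions, ending at center (-1/20, 1/20), radius 1/50


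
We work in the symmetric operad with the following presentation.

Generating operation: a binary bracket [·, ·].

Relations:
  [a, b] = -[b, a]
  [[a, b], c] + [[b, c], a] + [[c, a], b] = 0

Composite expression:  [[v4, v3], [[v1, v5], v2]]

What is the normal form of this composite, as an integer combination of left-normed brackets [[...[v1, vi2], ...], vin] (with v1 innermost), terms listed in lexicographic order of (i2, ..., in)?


In the tensor algebra, words opening v1 carry the v1-anchored form.
Composite bracket: [[v4, v3], [[v1, v5], v2]]
Under [a, b] = ab - ba we get 16 signed associative words (2^4 = 16).
Keep just the words that open with v1:
  v1v5v2v3v4 appears with sign +1, giving the term +[[[[v1, v5], v2], v3], v4]
  v1v5v2v4v3 appears with sign -1, giving the term -[[[[v1, v5], v2], v4], v3]

[[[[v1, v5], v2], v3], v4] - [[[[v1, v5], v2], v4], v3]


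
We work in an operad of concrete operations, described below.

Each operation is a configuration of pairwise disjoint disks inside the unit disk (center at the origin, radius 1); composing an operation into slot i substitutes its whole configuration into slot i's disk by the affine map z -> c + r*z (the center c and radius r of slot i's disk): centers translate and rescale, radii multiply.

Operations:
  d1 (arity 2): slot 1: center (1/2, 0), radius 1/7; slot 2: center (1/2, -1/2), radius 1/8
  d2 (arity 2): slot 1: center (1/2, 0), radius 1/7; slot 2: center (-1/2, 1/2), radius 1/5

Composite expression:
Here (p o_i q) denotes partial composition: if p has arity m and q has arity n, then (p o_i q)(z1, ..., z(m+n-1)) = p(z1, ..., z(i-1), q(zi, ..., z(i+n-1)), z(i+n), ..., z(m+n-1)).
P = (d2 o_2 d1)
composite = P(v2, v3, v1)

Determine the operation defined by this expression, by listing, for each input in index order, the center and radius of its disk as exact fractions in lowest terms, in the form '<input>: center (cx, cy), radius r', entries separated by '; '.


Only the slot chain above each v matters under d2; compose those maps.
v2: after 1 affine step, its disk has center (1/2, 0), radius 1/7
v3: after 2 affine steps, its disk has center (-2/5, 1/2), radius 1/35
v1: after 2 affine steps, its disk has center (-2/5, 2/5), radius 1/40

v1: center (-2/5, 2/5), radius 1/40; v2: center (1/2, 0), radius 1/7; v3: center (-2/5, 1/2), radius 1/35


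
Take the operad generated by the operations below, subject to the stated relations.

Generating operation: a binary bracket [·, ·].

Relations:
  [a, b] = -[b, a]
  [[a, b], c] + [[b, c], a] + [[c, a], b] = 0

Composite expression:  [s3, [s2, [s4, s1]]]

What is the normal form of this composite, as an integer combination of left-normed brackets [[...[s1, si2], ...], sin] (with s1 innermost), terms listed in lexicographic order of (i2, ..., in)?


-[[[s1, s4], s2], s3]

Left-normed coefficients sit on the s1-initial expansion words.
Composite bracket: [s3, [s2, [s4, s1]]]
Applying ab - ba throughout gives 8 signed words (2^3 = 8).
Words beginning with s1 determine it all:
  s1s4s2s3 appears with sign -1, giving the term -[[[s1, s4], s2], s3]


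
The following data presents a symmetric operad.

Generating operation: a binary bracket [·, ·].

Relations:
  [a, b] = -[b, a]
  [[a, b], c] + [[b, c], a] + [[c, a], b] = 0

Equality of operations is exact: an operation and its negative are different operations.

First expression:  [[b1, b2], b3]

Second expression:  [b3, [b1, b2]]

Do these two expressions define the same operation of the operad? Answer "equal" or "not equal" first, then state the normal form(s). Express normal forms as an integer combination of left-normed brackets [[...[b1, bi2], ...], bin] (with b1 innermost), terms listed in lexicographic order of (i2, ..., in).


not equal: they reduce to [[b1, b2], b3] and -[[b1, b2], b3]

The first expression, normalized: [[b1, b2], b3]
The second expression, normalized: -[[b1, b2], b3]
No match — not equal.


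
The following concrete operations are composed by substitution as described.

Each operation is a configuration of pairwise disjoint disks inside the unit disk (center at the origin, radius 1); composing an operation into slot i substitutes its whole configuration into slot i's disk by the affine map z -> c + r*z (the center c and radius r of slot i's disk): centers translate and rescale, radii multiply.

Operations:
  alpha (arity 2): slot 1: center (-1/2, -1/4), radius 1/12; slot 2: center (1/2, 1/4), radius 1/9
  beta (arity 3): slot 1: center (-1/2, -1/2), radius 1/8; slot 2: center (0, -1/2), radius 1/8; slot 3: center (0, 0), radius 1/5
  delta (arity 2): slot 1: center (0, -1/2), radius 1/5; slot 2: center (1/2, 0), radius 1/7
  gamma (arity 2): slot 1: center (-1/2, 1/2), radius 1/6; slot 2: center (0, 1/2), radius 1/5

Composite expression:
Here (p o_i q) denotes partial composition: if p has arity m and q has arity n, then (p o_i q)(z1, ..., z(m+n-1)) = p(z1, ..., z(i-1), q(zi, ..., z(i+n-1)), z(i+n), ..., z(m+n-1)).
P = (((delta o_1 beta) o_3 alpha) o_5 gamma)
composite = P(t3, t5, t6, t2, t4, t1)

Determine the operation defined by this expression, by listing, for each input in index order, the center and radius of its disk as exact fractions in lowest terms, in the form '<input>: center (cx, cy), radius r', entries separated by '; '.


Each t-disk chains the slot maps above it in delta; radii multiply.
input t3: applying the 2 nested substitutions gives center (-1/10, -3/5), radius 1/40
input t5: applying the 2 nested substitutions gives center (0, -3/5), radius 1/40
input t6: applying the 3 nested substitutions gives center (-1/50, -51/100), radius 1/300
input t2: applying the 3 nested substitutions gives center (1/50, -49/100), radius 1/225
input t4: applying the 2 nested substitutions gives center (3/7, 1/14), radius 1/42
input t1: applying the 2 nested substitutions gives center (1/2, 1/14), radius 1/35

t1: center (1/2, 1/14), radius 1/35; t2: center (1/50, -49/100), radius 1/225; t3: center (-1/10, -3/5), radius 1/40; t4: center (3/7, 1/14), radius 1/42; t5: center (0, -3/5), radius 1/40; t6: center (-1/50, -51/100), radius 1/300


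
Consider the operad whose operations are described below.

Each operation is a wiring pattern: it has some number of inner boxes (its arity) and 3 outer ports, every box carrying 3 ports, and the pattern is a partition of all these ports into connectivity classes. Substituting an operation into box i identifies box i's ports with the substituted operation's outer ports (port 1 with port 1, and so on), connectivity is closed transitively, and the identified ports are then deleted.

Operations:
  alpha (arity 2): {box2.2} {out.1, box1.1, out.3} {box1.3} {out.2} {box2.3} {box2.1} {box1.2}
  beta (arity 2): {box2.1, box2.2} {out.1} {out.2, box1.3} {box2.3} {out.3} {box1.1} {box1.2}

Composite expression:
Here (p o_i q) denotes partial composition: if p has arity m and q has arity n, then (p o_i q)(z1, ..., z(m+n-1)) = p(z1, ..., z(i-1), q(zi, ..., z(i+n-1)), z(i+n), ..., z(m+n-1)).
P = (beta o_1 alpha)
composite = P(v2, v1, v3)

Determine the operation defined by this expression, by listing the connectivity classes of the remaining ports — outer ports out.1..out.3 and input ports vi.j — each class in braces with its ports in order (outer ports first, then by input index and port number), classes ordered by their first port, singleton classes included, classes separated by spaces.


After gluing at beta, chains via deleted ports link the v-ports.
alpha over (v2, v1) gives {out.1, out.3, v2.1} {out.2} {v1.1} {v1.2} {v1.3} {v2.2} {v2.3}, out.j being that stage's outer ports
beta over (v2, v1, v3) gives {out.1} {out.2, v2.1} {out.3} {v1.1} {v1.2} {v1.3} {v2.2} {v2.3} {v3.1, v3.2} {v3.3}, out.j being that stage's outer ports

{out.1} {out.2, v2.1} {out.3} {v1.1} {v1.2} {v1.3} {v2.2} {v2.3} {v3.1, v3.2} {v3.3}


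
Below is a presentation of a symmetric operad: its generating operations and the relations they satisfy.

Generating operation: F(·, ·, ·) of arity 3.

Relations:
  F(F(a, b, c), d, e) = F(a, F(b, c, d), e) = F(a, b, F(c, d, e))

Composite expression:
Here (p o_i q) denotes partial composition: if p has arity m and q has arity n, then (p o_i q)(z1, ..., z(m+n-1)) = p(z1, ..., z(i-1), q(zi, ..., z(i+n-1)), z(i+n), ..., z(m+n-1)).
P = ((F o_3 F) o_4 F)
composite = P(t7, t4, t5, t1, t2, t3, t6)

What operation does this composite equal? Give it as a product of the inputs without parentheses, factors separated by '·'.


t7 · t4 · t5 · t1 · t2 · t3 · t6

Key point: F is associative — brackets drop, the t-order remains.
F(t1, t2, t3) collapses to t1 · t2 · t3
F(t5, F(t1, t2, t3), t6) collapses to t5 · t1 · t2 · t3 · t6
F(t7, t4, F(t5, F(t1, t2, t3), t6)) collapses to t7 · t4 · t5 · t1 · t2 · t3 · t6


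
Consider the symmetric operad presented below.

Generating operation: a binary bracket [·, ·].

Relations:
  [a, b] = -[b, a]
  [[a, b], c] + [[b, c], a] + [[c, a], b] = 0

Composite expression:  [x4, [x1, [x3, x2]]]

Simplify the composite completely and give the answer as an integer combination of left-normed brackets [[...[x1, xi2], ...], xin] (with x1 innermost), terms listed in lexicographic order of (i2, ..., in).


[[[x1, x2], x3], x4] - [[[x1, x3], x2], x4]

A multilinear Lie element is pinned by x1-initial words (x1 innermost).
Composite bracket: [x4, [x1, [x3, x2]]]
Under [a, b] = ab - ba we get 8 signed associative words (2^3 = 8).
Words beginning with x1 determine it all:
  x1x2x3x4 appears with sign +1, giving the term +[[[x1, x2], x3], x4]
  x1x3x2x4 appears with sign -1, giving the term -[[[x1, x3], x2], x4]


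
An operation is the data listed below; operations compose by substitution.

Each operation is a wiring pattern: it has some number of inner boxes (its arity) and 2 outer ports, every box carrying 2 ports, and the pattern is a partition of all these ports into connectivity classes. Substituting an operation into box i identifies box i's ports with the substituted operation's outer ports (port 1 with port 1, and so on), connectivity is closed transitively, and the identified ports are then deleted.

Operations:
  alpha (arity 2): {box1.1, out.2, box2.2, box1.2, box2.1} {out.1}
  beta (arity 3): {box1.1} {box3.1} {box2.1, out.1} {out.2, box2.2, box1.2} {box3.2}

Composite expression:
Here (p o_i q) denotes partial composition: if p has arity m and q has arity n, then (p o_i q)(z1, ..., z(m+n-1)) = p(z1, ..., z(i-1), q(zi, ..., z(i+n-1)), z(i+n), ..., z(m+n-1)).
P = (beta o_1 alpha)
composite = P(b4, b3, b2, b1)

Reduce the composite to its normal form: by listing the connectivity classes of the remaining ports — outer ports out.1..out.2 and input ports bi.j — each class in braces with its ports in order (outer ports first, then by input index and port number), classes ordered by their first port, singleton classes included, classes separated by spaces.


{out.1, b2.1} {out.2, b2.2, b3.1, b3.2, b4.1, b4.2} {b1.1} {b1.2}

After gluing at beta, chains via deleted ports link the b-ports.
after alpha, the pattern on (b4, b3) reads {out.1} {out.2, b3.1, b3.2, b4.1, b4.2} (out.j = its outer ports)
after beta, the pattern on (b4, b3, b2, b1) reads {out.1, b2.1} {out.2, b2.2, b3.1, b3.2, b4.1, b4.2} {b1.1} {b1.2} (out.j = its outer ports)


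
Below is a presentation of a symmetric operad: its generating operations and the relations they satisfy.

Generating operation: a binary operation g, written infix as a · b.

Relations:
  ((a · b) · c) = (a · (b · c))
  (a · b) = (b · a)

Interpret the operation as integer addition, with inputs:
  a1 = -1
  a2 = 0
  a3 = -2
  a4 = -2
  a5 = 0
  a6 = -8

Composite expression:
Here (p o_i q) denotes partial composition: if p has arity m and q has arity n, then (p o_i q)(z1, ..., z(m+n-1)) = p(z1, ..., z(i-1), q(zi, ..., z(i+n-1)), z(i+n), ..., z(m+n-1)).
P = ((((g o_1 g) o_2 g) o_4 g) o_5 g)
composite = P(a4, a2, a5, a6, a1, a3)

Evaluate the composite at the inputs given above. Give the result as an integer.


(a2 · a5) = 0
(a4 · (a2 · a5)) = -2
(a1 · a3) = -3
(a6 · (a1 · a3)) = -11
((a4 · (a2 · a5)) · (a6 · (a1 · a3))) = -13

-13


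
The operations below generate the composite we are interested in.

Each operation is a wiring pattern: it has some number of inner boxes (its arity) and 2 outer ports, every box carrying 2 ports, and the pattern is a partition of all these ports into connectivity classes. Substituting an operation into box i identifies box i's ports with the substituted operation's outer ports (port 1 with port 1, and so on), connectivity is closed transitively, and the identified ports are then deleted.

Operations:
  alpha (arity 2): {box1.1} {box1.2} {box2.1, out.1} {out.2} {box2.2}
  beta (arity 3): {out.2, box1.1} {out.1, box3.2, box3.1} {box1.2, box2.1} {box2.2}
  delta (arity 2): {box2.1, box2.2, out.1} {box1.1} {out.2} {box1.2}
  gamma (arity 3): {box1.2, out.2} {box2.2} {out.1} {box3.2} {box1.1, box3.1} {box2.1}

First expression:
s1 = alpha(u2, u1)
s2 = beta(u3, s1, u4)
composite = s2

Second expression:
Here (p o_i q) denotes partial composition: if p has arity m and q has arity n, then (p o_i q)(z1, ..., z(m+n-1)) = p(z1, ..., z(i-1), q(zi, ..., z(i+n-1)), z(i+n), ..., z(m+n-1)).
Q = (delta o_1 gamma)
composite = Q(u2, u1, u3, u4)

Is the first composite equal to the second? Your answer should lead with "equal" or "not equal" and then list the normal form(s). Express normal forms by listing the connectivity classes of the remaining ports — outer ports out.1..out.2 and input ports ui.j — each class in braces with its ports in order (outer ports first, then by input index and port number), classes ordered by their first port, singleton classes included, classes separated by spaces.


not equal; first: {out.1, u4.1, u4.2} {out.2, u3.1} {u1.1, u3.2} {u1.2} {u2.1} {u2.2}; second: {out.1, u4.1, u4.2} {out.2} {u1.1} {u1.2} {u2.1, u3.1} {u2.2} {u3.2}

Reducing the first expression gives {out.1, u4.1, u4.2} {out.2, u3.1} {u1.1, u3.2} {u1.2} {u2.1} {u2.2}
Reducing the second expression gives {out.1, u4.1, u4.2} {out.2} {u1.1} {u1.2} {u2.1, u3.1} {u2.2} {u3.2}
No match — not equal.


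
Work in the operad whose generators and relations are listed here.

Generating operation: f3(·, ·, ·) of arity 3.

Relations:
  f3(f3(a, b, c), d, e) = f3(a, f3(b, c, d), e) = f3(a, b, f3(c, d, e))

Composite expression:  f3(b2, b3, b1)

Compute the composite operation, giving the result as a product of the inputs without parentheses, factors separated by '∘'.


b2 ∘ b3 ∘ b1


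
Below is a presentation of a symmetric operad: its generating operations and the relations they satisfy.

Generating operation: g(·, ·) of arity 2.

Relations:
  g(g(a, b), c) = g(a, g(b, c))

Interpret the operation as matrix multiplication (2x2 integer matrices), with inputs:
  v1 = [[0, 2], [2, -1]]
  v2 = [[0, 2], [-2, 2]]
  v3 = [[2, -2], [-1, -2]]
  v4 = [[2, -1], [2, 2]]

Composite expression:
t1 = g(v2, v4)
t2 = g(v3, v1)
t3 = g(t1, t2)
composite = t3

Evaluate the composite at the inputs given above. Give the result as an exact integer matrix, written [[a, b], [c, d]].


[[-32, 24], [-24, 0]]

g(v2, v4) = [[4, 4], [0, 6]]
g(v3, v1) = [[-4, 6], [-4, 0]]
g(g(v2, v4), g(v3, v1)) = [[-32, 24], [-24, 0]]


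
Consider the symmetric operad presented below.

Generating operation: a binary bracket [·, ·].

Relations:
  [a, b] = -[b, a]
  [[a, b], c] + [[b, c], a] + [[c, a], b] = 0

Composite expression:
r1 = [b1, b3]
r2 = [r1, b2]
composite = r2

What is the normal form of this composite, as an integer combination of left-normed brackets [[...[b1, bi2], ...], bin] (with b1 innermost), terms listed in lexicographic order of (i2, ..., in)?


[[b1, b3], b2]

Expand each bracket as ab - ba; the b1-initial words give the coefficients.
Composite bracket: [[b1, b3], b2]
Under [a, b] = ab - ba we get 4 signed associative words (2^2 = 4).
The b1-initial words carry the normal form:
  word b1b3b2 has sign +1, contributing +[[b1, b3], b2]


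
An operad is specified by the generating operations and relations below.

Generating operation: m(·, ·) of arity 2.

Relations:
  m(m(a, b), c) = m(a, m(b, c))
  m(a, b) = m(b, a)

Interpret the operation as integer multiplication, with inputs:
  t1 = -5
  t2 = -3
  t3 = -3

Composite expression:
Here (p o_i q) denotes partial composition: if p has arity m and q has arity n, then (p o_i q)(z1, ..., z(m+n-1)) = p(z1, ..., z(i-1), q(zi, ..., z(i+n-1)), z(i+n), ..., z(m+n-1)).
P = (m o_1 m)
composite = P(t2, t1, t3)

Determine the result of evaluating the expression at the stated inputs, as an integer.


-45

m(t2, t1) = 15
m(m(t2, t1), t3) = -45


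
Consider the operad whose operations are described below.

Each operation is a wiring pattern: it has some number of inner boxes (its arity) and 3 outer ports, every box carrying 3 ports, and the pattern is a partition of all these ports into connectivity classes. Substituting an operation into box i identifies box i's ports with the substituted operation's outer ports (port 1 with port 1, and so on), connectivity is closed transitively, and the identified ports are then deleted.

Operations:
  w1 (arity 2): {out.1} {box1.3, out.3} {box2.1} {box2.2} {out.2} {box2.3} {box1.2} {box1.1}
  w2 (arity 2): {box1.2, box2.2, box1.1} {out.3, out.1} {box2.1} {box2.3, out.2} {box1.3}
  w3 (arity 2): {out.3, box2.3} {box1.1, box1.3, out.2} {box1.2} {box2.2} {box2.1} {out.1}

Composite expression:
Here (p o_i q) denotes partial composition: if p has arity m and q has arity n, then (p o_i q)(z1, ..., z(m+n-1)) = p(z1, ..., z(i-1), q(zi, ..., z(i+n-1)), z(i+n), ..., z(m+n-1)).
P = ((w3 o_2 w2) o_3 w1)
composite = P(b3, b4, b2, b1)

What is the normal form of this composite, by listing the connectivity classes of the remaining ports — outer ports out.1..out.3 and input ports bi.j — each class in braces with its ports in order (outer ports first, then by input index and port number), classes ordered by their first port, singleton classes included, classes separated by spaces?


{out.1} {out.2, b3.1, b3.3} {out.3} {b1.1} {b1.2} {b1.3} {b2.1} {b2.2} {b2.3} {b3.2} {b4.1, b4.2} {b4.3}

Connectivity passes through glued w3-boundaries; trace each wire chain.
stage w1: inputs (b2, b1), connectivity {out.1} {out.2} {out.3, b2.3} {b1.1} {b1.2} {b1.3} {b2.1} {b2.2}, out.j its boundary
stage w2: inputs (b4, b2, b1), connectivity {out.1, out.3} {out.2, b2.3} {b1.1} {b1.2} {b1.3} {b2.1} {b2.2} {b4.1, b4.2} {b4.3}, out.j its boundary
stage w3: inputs (b3, b4, b2, b1), connectivity {out.1} {out.2, b3.1, b3.3} {out.3} {b1.1} {b1.2} {b1.3} {b2.1} {b2.2} {b2.3} {b3.2} {b4.1, b4.2} {b4.3}, out.j its boundary


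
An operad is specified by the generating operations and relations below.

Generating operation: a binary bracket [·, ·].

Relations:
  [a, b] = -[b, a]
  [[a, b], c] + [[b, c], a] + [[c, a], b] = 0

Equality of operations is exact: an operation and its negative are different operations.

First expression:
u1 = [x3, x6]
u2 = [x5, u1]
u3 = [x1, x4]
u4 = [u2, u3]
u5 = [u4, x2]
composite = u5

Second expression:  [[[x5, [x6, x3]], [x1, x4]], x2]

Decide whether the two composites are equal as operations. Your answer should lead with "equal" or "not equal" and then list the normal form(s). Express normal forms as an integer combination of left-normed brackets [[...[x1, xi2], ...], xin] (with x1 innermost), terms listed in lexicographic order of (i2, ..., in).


not equal — first [[[[[x1, x4], x3], x6], x5], x2] - [[[[[x1, x4], x5], x3], x6], x2] + [[[[[x1, x4], x5], x6], x3], x2] - [[[[[x1, x4], x6], x3], x5], x2], second -[[[[[x1, x4], x3], x6], x5], x2] + [[[[[x1, x4], x5], x3], x6], x2] - [[[[[x1, x4], x5], x6], x3], x2] + [[[[[x1, x4], x6], x3], x5], x2]

Reducing the first expression gives [[[[[x1, x4], x3], x6], x5], x2] - [[[[[x1, x4], x5], x3], x6], x2] + [[[[[x1, x4], x5], x6], x3], x2] - [[[[[x1, x4], x6], x3], x5], x2]
Reducing the second expression gives -[[[[[x1, x4], x3], x6], x5], x2] + [[[[[x1, x4], x5], x3], x6], x2] - [[[[[x1, x4], x5], x6], x3], x2] + [[[[[x1, x4], x6], x3], x5], x2]
Different reductions; not equal.


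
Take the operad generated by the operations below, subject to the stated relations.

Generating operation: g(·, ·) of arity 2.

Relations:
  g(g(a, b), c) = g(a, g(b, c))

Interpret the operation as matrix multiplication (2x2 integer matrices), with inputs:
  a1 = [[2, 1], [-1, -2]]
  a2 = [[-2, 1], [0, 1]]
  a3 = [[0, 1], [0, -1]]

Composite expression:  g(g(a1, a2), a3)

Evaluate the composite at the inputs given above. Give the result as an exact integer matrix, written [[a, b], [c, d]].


[[0, -7], [0, 5]]

g(a1, a2) = [[-4, 3], [2, -3]]
g(g(a1, a2), a3) = [[0, -7], [0, 5]]


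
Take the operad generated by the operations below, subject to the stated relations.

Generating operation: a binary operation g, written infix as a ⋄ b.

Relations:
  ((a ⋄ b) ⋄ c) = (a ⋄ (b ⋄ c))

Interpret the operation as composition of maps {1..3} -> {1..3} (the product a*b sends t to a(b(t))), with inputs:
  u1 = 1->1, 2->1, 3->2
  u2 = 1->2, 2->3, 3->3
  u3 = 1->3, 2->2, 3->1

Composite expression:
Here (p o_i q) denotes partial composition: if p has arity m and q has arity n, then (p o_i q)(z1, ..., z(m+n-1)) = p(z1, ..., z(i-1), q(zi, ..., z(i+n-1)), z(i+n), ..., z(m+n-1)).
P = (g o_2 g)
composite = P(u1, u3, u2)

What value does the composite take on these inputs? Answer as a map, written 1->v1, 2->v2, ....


1->1, 2->1, 3->1

(u3 ⋄ u2) = 1->2, 2->1, 3->1
(u1 ⋄ (u3 ⋄ u2)) = 1->1, 2->1, 3->1


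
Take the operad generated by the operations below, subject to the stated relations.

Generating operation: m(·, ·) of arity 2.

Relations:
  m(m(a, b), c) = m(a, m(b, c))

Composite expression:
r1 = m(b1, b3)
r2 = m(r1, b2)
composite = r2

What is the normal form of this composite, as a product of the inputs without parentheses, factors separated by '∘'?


b1 ∘ b3 ∘ b2

All parenthesizations of m agree; list the b-inputs left to right.
m(b1, b3) collapses to b1 ∘ b3
m(m(b1, b3), b2) collapses to b1 ∘ b3 ∘ b2


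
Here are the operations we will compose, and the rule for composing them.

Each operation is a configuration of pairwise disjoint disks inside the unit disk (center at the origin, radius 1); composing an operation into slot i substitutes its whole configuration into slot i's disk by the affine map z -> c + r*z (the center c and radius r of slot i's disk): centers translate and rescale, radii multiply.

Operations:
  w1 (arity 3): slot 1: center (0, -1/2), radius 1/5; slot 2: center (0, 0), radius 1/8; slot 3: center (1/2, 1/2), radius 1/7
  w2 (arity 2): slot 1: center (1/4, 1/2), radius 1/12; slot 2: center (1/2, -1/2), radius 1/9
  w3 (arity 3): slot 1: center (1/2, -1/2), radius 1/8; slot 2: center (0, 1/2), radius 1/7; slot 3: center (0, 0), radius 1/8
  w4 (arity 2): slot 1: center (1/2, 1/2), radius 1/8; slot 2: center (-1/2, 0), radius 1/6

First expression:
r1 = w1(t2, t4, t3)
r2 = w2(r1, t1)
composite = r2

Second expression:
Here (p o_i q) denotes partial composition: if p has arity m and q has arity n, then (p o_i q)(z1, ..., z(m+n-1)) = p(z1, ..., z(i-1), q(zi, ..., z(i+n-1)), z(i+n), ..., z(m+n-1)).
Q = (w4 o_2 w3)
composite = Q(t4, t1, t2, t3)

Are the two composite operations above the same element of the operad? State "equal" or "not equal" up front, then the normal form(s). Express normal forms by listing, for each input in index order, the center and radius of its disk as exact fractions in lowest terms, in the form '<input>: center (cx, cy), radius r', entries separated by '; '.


not equal; first: t1: center (1/2, -1/2), radius 1/9; t2: center (1/4, 11/24), radius 1/60; t3: center (7/24, 13/24), radius 1/84; t4: center (1/4, 1/2), radius 1/96; second: t1: center (-5/12, -1/12), radius 1/48; t2: center (-1/2, 1/12), radius 1/42; t3: center (-1/2, 0), radius 1/48; t4: center (1/2, 1/2), radius 1/8

The first expression, normalized: t1: center (1/2, -1/2), radius 1/9; t2: center (1/4, 11/24), radius 1/60; t3: center (7/24, 13/24), radius 1/84; t4: center (1/4, 1/2), radius 1/96
The second expression, normalized: t1: center (-5/12, -1/12), radius 1/48; t2: center (-1/2, 1/12), radius 1/42; t3: center (-1/2, 0), radius 1/48; t4: center (1/2, 1/2), radius 1/8
No match — not equal.


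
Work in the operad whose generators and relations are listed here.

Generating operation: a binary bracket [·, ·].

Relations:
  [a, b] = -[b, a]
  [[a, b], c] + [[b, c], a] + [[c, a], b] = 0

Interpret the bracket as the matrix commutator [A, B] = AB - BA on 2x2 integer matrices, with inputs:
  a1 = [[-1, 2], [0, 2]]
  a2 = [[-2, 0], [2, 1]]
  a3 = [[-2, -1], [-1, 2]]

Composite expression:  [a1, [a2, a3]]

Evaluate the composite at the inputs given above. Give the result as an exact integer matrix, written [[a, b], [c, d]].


[a2, a3] = [[2, 3], [-11, -2]]
[a1, [a2, a3]] = [[-22, -17], [-33, 22]]

[[-22, -17], [-33, 22]]


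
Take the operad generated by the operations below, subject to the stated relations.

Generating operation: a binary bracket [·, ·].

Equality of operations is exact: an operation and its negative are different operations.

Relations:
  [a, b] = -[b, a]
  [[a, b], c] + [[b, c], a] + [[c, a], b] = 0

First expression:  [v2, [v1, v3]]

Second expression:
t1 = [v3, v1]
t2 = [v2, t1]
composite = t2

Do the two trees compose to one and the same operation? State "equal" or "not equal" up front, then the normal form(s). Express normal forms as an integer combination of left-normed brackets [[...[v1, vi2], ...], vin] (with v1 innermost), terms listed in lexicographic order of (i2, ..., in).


not equal: they reduce to -[[v1, v3], v2] and [[v1, v3], v2]

Reducing the first expression gives -[[v1, v3], v2]
Reducing the second expression gives [[v1, v3], v2]
No match — not equal.


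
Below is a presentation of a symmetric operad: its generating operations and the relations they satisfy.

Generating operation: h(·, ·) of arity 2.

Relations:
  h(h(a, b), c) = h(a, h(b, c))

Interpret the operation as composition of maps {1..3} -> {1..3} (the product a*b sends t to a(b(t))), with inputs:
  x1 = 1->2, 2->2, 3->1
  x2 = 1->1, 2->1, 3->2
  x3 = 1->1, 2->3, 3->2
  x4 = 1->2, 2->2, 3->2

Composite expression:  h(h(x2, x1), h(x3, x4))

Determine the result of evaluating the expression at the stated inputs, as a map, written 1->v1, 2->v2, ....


1->1, 2->1, 3->1

h(x2, x1) = 1->1, 2->1, 3->1
h(x3, x4) = 1->3, 2->3, 3->3
h(h(x2, x1), h(x3, x4)) = 1->1, 2->1, 3->1


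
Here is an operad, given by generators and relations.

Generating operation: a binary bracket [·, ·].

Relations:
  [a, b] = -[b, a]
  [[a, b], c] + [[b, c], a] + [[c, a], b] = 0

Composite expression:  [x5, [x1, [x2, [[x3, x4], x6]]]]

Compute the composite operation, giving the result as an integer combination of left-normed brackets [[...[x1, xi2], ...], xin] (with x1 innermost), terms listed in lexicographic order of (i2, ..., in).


-[[[[[x1, x2], x3], x4], x6], x5] + [[[[[x1, x2], x4], x3], x6], x5] + [[[[[x1, x2], x6], x3], x4], x5] - [[[[[x1, x2], x6], x4], x3], x5] + [[[[[x1, x3], x4], x6], x2], x5] - [[[[[x1, x4], x3], x6], x2], x5] - [[[[[x1, x6], x3], x4], x2], x5] + [[[[[x1, x6], x4], x3], x2], x5]

In the tensor algebra, words opening x1 carry the x1-anchored form.
Composite bracket: [x5, [x1, [x2, [[x3, x4], x6]]]]
Under [a, b] = ab - ba we get 32 signed associative words (2^5 = 32).
Words beginning with x1 determine it all:
  x1x2x3x4x6x5 appears with sign -1, giving the term -[[[[[x1, x2], x3], x4], x6], x5]
  x1x2x4x3x6x5 appears with sign +1, giving the term +[[[[[x1, x2], x4], x3], x6], x5]
  x1x2x6x3x4x5 appears with sign +1, giving the term +[[[[[x1, x2], x6], x3], x4], x5]
  x1x2x6x4x3x5 appears with sign -1, giving the term -[[[[[x1, x2], x6], x4], x3], x5]
  x1x3x4x6x2x5 appears with sign +1, giving the term +[[[[[x1, x3], x4], x6], x2], x5]
  x1x4x3x6x2x5 appears with sign -1, giving the term -[[[[[x1, x4], x3], x6], x2], x5]
  x1x6x3x4x2x5 appears with sign -1, giving the term -[[[[[x1, x6], x3], x4], x2], x5]
  x1x6x4x3x2x5 appears with sign +1, giving the term +[[[[[x1, x6], x4], x3], x2], x5]


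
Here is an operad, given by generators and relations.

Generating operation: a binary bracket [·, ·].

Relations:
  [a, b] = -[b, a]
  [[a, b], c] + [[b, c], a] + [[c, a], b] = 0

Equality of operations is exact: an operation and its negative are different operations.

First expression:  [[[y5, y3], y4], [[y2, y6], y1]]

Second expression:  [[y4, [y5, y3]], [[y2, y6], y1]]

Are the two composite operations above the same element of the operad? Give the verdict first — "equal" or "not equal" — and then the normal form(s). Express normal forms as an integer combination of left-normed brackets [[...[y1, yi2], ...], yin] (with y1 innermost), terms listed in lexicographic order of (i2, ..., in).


not equal; the first gives -[[[[[y1, y2], y6], y3], y5], y4] + [[[[[y1, y2], y6], y4], y3], y5] - [[[[[y1, y2], y6], y4], y5], y3] + [[[[[y1, y2], y6], y5], y3], y4] + [[[[[y1, y6], y2], y3], y5], y4] - [[[[[y1, y6], y2], y4], y3], y5] + [[[[[y1, y6], y2], y4], y5], y3] - [[[[[y1, y6], y2], y5], y3], y4] and the second [[[[[y1, y2], y6], y3], y5], y4] - [[[[[y1, y2], y6], y4], y3], y5] + [[[[[y1, y2], y6], y4], y5], y3] - [[[[[y1, y2], y6], y5], y3], y4] - [[[[[y1, y6], y2], y3], y5], y4] + [[[[[y1, y6], y2], y4], y3], y5] - [[[[[y1, y6], y2], y4], y5], y3] + [[[[[y1, y6], y2], y5], y3], y4]

Reducing the first expression gives -[[[[[y1, y2], y6], y3], y5], y4] + [[[[[y1, y2], y6], y4], y3], y5] - [[[[[y1, y2], y6], y4], y5], y3] + [[[[[y1, y2], y6], y5], y3], y4] + [[[[[y1, y6], y2], y3], y5], y4] - [[[[[y1, y6], y2], y4], y3], y5] + [[[[[y1, y6], y2], y4], y5], y3] - [[[[[y1, y6], y2], y5], y3], y4]
Reducing the second expression gives [[[[[y1, y2], y6], y3], y5], y4] - [[[[[y1, y2], y6], y4], y3], y5] + [[[[[y1, y2], y6], y4], y5], y3] - [[[[[y1, y2], y6], y5], y3], y4] - [[[[[y1, y6], y2], y3], y5], y4] + [[[[[y1, y6], y2], y4], y3], y5] - [[[[[y1, y6], y2], y4], y5], y3] + [[[[[y1, y6], y2], y5], y3], y4]
The normal forms differ: not equal.


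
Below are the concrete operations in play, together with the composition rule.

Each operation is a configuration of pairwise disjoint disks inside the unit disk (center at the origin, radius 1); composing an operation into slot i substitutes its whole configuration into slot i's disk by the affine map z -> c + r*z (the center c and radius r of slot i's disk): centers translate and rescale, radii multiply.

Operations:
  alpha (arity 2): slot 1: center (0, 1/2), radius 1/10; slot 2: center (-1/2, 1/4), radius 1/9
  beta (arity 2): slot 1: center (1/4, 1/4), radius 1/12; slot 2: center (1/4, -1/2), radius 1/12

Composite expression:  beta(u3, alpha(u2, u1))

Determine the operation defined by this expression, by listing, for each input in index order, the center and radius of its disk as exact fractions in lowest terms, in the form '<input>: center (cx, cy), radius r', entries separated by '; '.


u1: center (5/24, -23/48), radius 1/108; u2: center (1/4, -11/24), radius 1/120; u3: center (1/4, 1/4), radius 1/12
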